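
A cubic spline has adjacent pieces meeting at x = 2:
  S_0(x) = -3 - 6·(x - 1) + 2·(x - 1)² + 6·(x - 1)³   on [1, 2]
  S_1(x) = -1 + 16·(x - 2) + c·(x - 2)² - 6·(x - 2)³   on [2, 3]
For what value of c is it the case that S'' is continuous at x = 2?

20

S_0''(x) = 4 + 36·(x - 1), so S_0''(2) = 40. On the right, S_1''(2) = 2c, so c = 20.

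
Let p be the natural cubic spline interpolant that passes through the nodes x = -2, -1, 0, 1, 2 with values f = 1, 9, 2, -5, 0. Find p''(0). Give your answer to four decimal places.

1.2857

Put m_i = p'' at the i-th knot. Here h = (1, 1, 1, 1) and Δ = (8, -7, -7, 5), so the interior equations h_(i-1)·m_(i-1) + 2(h_(i-1)+h_i)·m_i + h_i·m_(i+1) = 6(Δ_i − Δ_(i-1)) read
  1·m_0 + 4·m_1 + 1·m_2 = 6(Δ_1 - Δ_0) = -90
  1·m_1 + 4·m_2 + 1·m_3 = 6(Δ_2 - Δ_1) = 0
  1·m_2 + 4·m_3 + 1·m_4 = 6(Δ_3 - Δ_2) = 72
Natural end conditions: m_0 = m_4 = 0.
Solving: m_0 = 0, m_1 = -639/28, m_2 = 9/7, m_3 = 495/28, m_4 = 0.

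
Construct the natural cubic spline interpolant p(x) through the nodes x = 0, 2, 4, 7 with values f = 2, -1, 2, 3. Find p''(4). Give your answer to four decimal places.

Write M_i for p''(x_i). With h_i = 2, 2, 3 and divided differences Δ_i = -3/2, 3/2, 1/3, the continuity of p' gives the tridiagonal system
  2·M_0 + 8·M_1 + 2·M_2 = 6(Δ_1 - Δ_0) = 18
  2·M_1 + 10·M_2 + 3·M_3 = 6(Δ_2 - Δ_1) = -7
Natural end conditions: M_0 = M_3 = 0.
Forward elimination and back-substitution give M_0 = 0, M_1 = 97/38, M_2 = -23/19, M_3 = 0.

-1.2105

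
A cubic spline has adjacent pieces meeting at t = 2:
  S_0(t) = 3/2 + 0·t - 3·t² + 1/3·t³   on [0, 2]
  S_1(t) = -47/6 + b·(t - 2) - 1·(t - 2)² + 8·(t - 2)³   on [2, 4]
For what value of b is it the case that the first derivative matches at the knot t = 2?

S_0'(t) = 0 - 6·t + 1·t², so S_0'(2) = -8. On the right, S_1'(2) = b, so b = -8.

-8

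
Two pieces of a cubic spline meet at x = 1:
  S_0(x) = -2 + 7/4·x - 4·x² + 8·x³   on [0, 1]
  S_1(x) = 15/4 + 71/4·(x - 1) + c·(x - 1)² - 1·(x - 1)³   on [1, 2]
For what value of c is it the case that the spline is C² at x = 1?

20

S_0''(x) = -8 + 48·x, so S_0''(1) = 40. On the right, S_1''(1) = 2c, so c = 20.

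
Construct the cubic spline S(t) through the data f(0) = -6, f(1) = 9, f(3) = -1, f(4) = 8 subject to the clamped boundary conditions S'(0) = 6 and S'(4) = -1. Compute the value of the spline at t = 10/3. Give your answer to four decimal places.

2.1820

Put M_i = S'' at the i-th knot. Here h = (1, 2, 1) and Δ = (15, -5, 9), so the interior equations h_(i-1)·M_(i-1) + 2(h_(i-1)+h_i)·M_i + h_i·M_(i+1) = 6(Δ_i − Δ_(i-1)) read
  1·M_0 + 6·M_1 + 2·M_2 = 6(Δ_1 - Δ_0) = -120
  2·M_1 + 6·M_2 + 1·M_3 = 6(Δ_2 - Δ_1) = 84
Clamped end conditions give two more equations: 2h_0·M_0 + h_0·M_1 = 6(Δ_0 - S'(0)) = 54 and h_2·M_2 + 2h_2·M_3 = 6(S'(4) - Δ_2) = -60.
Hence M_0 = 1636/35, M_1 = -1382/35, M_2 = 1228/35, M_3 = -1664/35.
On [3, 4], S(t) = -1 + 183/35·(t - 3) + 614/35·(t - 3)² - 482/35·(t - 3)³.
With (t - 3) = 1/3: S(10/3) = 2062/945.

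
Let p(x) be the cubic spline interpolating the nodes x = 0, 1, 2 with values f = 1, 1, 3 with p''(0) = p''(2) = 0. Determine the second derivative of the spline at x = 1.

Put m_i = p'' at the i-th knot. Here h = (1, 1) and Δ = (0, 2), so the interior equations h_(i-1)·m_(i-1) + 2(h_(i-1)+h_i)·m_i + h_i·m_(i+1) = 6(Δ_i − Δ_(i-1)) read
  1·m_0 + 4·m_1 + 1·m_2 = 6(Δ_1 - Δ_0) = 12
Natural end conditions: m_0 = m_2 = 0.
Solving the tridiagonal system: m_0 = 0, m_1 = 3, m_2 = 0.

3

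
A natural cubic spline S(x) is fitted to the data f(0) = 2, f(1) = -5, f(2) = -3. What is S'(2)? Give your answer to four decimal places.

Let M_i = S''(x_i). Step sizes h_i = 1, 1; slopes of the chords Δ_i = (y_(i+1) - y_i)/h_i = -7, 2.
  1·M_0 + 4·M_1 + 1·M_2 = 6(Δ_1 - Δ_0) = 54
Natural end conditions: M_0 = M_2 = 0.
Solving: M_0 = 0, M_1 = 27/2, M_2 = 0.
On [1, 2], S'(x) = b_1 + 2c_1·(x - 1) + 3d_1·(x - 1)² with b_1 = Δ_1 - h_1(2M_1 + M_2)/6 = -5/2, c_1 = M_1/2 = 27/4, d_1 = (M_2 - M_1)/(6h_1) = -9/4. So S'(2) = 17/4.

4.2500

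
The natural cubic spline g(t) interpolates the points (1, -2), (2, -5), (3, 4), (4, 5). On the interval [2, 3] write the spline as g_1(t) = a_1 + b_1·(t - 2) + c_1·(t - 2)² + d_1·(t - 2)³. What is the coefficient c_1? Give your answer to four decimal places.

Let M_i = g''(x_i). Step sizes h_i = 1, 1, 1; slopes of the chords Δ_i = (y_(i+1) - y_i)/h_i = -3, 9, 1.
  1·M_0 + 4·M_1 + 1·M_2 = 6(Δ_1 - Δ_0) = 72
  1·M_1 + 4·M_2 + 1·M_3 = 6(Δ_2 - Δ_1) = -48
Natural end conditions: M_0 = M_3 = 0.
Solving the tridiagonal system: M_0 = 0, M_1 = 112/5, M_2 = -88/5, M_3 = 0.
On [2, 3], with g_1(t) = a_1 + b_1·(t - 2) + c_1·(t - 2)² + d_1·(t - 2)³: c_1 = M_1/2 = 56/5, d_1 = (M_2 - M_1)/(6h_1) = -20/3, b_1 = Δ_1 - h_1(2M_1 + M_2)/6 = 67/15.

11.2000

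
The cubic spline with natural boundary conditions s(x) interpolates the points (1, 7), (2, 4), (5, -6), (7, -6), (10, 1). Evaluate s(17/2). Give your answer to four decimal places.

Put m_i = s'' at the i-th knot. Here h = (1, 3, 2, 3) and Δ = (-3, -10/3, 0, 7/3), so the interior equations h_(i-1)·m_(i-1) + 2(h_(i-1)+h_i)·m_i + h_i·m_(i+1) = 6(Δ_i − Δ_(i-1)) read
  1·m_0 + 8·m_1 + 3·m_2 = 6(Δ_1 - Δ_0) = -2
  3·m_1 + 10·m_2 + 2·m_3 = 6(Δ_2 - Δ_1) = 20
  2·m_2 + 10·m_3 + 3·m_4 = 6(Δ_3 - Δ_2) = 14
Natural end conditions: m_0 = m_4 = 0.
Solving: m_0 = 0, m_1 = -118/113, m_2 = 718/339, m_3 = 331/339, m_4 = 0.
On [7, 10], s(x) = -6 + 460/339·(x - 7) + 331/678·(x - 7)² - 331/6102·(x - 7)³.
With (x - 7) = 3/2: s(17/2) = -5513/1808.

-3.0492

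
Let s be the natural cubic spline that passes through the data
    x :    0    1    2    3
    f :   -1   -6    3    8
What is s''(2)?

-12

Write σ_i for s''(x_i). With h_i = 1, 1, 1 and divided differences Δ_i = -5, 9, 5, the continuity of s' gives the tridiagonal system
  1·σ_0 + 4·σ_1 + 1·σ_2 = 6(Δ_1 - Δ_0) = 84
  1·σ_1 + 4·σ_2 + 1·σ_3 = 6(Δ_2 - Δ_1) = -24
Natural end conditions: σ_0 = σ_3 = 0.
Solving: σ_0 = 0, σ_1 = 24, σ_2 = -12, σ_3 = 0.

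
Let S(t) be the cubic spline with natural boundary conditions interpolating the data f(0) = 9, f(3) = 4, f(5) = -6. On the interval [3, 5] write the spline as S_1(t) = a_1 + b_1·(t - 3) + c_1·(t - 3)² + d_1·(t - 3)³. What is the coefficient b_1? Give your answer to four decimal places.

-3.6667

Let M_i = S''(x_i). Step sizes h_i = 3, 2; slopes of the chords Δ_i = (y_(i+1) - y_i)/h_i = -5/3, -5.
  3·M_0 + 10·M_1 + 2·M_2 = 6(Δ_1 - Δ_0) = -20
Natural end conditions: M_0 = M_2 = 0.
Hence M_0 = 0, M_1 = -2, M_2 = 0.
On [3, 5], with S_1(t) = a_1 + b_1·(t - 3) + c_1·(t - 3)² + d_1·(t - 3)³: c_1 = M_1/2 = -1, d_1 = (M_2 - M_1)/(6h_1) = 1/6, b_1 = Δ_1 - h_1(2M_1 + M_2)/6 = -11/3.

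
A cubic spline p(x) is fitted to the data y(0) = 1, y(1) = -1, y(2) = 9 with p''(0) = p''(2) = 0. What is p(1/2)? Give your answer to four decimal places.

-1.1250

Write m_i for p''(x_i). With h_i = 1, 1 and divided differences Δ_i = -2, 10, the continuity of p' gives the tridiagonal system
  1·m_0 + 4·m_1 + 1·m_2 = 6(Δ_1 - Δ_0) = 72
Natural end conditions: m_0 = m_2 = 0.
Hence m_0 = 0, m_1 = 18, m_2 = 0.
On [0, 1], p(x) = 1 - 5·x + 0·x² + 3·x³.
With x = 1/2: p(1/2) = -9/8.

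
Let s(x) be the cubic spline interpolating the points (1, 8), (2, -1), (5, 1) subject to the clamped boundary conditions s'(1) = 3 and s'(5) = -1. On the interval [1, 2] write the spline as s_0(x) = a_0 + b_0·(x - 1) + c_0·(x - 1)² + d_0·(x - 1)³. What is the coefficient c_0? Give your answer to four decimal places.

-22.1250

Put M_i = s'' at the i-th knot. Here h = (1, 3) and Δ = (-9, 2/3), so the interior equations h_(i-1)·M_(i-1) + 2(h_(i-1)+h_i)·M_i + h_i·M_(i+1) = 6(Δ_i − Δ_(i-1)) read
  1·M_0 + 8·M_1 + 3·M_2 = 6(Δ_1 - Δ_0) = 58
Clamped end conditions give two more equations: 2h_0·M_0 + h_0·M_1 = 6(Δ_0 - s'(1)) = -72 and h_1·M_1 + 2h_1·M_2 = 6(s'(5) - Δ_1) = -10.
Forward elimination and back-substitution give M_0 = -177/4, M_1 = 33/2, M_2 = -119/12.
On [1, 2], with s_0(x) = a_0 + b_0·(x - 1) + c_0·(x - 1)² + d_0·(x - 1)³: c_0 = M_0/2 = -177/8, d_0 = (M_1 - M_0)/(6h_0) = 81/8, b_0 = Δ_0 - h_0(2M_0 + M_1)/6 = 3.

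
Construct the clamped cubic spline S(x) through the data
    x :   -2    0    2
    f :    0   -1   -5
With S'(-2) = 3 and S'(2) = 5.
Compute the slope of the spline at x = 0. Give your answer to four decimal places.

-3.8750

Write M_i for S''(x_i). With h_i = 2, 2 and divided differences Δ_i = -1/2, -2, the continuity of S' gives the tridiagonal system
  2·M_0 + 8·M_1 + 2·M_2 = 6(Δ_1 - Δ_0) = -9
Clamped end conditions give two more equations: 2h_0·M_0 + h_0·M_1 = 6(Δ_0 - S'(-2)) = -21 and h_1·M_1 + 2h_1·M_2 = 6(S'(2) - Δ_1) = 42.
Hence M_0 = -29/8, M_1 = -13/4, M_2 = 97/8.
On [0, 2], S'(x) = b_1 + 2c_1·x + 3d_1·x² with b_1 = Δ_1 - h_1(2M_1 + M_2)/6 = -31/8, c_1 = M_1/2 = -13/8, d_1 = (M_2 - M_1)/(6h_1) = 41/32. So S'(0) = -31/8.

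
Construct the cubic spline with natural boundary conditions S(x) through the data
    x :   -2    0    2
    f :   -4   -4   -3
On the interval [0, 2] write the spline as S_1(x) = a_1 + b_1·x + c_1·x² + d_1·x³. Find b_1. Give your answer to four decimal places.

0.2500

With M_i denoting the second derivative at x_i, h_i = 2, 2, and Δ_i = (y_(i+1) − y_i)/h_i = 0, 1/2:
  2·M_0 + 8·M_1 + 2·M_2 = 6(Δ_1 - Δ_0) = 3
Natural end conditions: M_0 = M_2 = 0.
Solving: M_0 = 0, M_1 = 3/8, M_2 = 0.
On [0, 2], with S_1(x) = a_1 + b_1·x + c_1·x² + d_1·x³: c_1 = M_1/2 = 3/16, d_1 = (M_2 - M_1)/(6h_1) = -1/32, b_1 = Δ_1 - h_1(2M_1 + M_2)/6 = 1/4.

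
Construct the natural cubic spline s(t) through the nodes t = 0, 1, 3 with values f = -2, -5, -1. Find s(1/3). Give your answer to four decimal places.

-3.2469

Put σ_i = s'' at the i-th knot. Here h = (1, 2) and Δ = (-3, 2), so the interior equations h_(i-1)·σ_(i-1) + 2(h_(i-1)+h_i)·σ_i + h_i·σ_(i+1) = 6(Δ_i − Δ_(i-1)) read
  1·σ_0 + 6·σ_1 + 2·σ_2 = 6(Δ_1 - Δ_0) = 30
Natural end conditions: σ_0 = σ_2 = 0.
Hence σ_0 = 0, σ_1 = 5, σ_2 = 0.
On [0, 1], s(t) = -2 - 23/6·t + 0·t² + 5/6·t³.
With t = 1/3: s(1/3) = -263/81.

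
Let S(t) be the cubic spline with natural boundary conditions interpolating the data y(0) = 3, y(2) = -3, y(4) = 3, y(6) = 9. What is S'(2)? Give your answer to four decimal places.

Put M_i = S'' at the i-th knot. Here h = (2, 2, 2) and Δ = (-3, 3, 3), so the interior equations h_(i-1)·M_(i-1) + 2(h_(i-1)+h_i)·M_i + h_i·M_(i+1) = 6(Δ_i − Δ_(i-1)) read
  2·M_0 + 8·M_1 + 2·M_2 = 6(Δ_1 - Δ_0) = 36
  2·M_1 + 8·M_2 + 2·M_3 = 6(Δ_2 - Δ_1) = 0
Natural end conditions: M_0 = M_3 = 0.
Solving the tridiagonal system: M_0 = 0, M_1 = 24/5, M_2 = -6/5, M_3 = 0.
On [2, 4], S'(t) = b_1 + 2c_1·(t - 2) + 3d_1·(t - 2)² with b_1 = Δ_1 - h_1(2M_1 + M_2)/6 = 1/5, c_1 = M_1/2 = 12/5, d_1 = (M_2 - M_1)/(6h_1) = -1/2. So S'(2) = 1/5.

0.2000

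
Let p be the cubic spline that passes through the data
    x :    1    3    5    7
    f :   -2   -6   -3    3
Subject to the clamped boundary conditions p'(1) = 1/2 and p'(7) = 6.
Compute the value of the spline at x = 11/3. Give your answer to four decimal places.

-5.8444

Let σ_i = p''(x_i). Step sizes h_i = 2, 2, 2; slopes of the chords Δ_i = (y_(i+1) - y_i)/h_i = -2, 3/2, 3.
  2·σ_0 + 8·σ_1 + 2·σ_2 = 6(Δ_1 - Δ_0) = 21
  2·σ_1 + 8·σ_2 + 2·σ_3 = 6(Δ_2 - Δ_1) = 9
Clamped end conditions give two more equations: 2h_0·σ_0 + h_0·σ_1 = 6(Δ_0 - p'(1)) = -15 and h_2·σ_2 + 2h_2·σ_3 = 6(p'(7) - Δ_2) = 18.
Hence σ_0 = -179/30, σ_1 = 133/30, σ_2 = -19/15, σ_3 = 77/15.
On [3, 5], p(x) = -6 - 31/30·(x - 3) + 133/60·(x - 3)² - 19/40·(x - 3)³.
With (x - 3) = 2/3: p(11/3) = -263/45.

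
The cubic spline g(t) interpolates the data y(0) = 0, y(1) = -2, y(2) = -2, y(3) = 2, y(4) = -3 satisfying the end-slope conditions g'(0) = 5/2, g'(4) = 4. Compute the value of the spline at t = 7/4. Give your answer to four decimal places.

-2.7906

Put M_i = g'' at the i-th knot. Here h = (1, 1, 1, 1) and Δ = (-2, 0, 4, -5), so the interior equations h_(i-1)·M_(i-1) + 2(h_(i-1)+h_i)·M_i + h_i·M_(i+1) = 6(Δ_i − Δ_(i-1)) read
  1·M_0 + 4·M_1 + 1·M_2 = 6(Δ_1 - Δ_0) = 12
  1·M_1 + 4·M_2 + 1·M_3 = 6(Δ_2 - Δ_1) = 24
  1·M_2 + 4·M_3 + 1·M_4 = 6(Δ_3 - Δ_2) = -54
Clamped end conditions give two more equations: 2h_0·M_0 + h_0·M_1 = 6(Δ_0 - g'(0)) = -27 and h_3·M_3 + 2h_3·M_4 = 6(g'(4) - Δ_3) = 54.
Solving: M_0 = -867/56, M_1 = 111/28, M_2 = 93/8, M_3 = -741/28, M_4 = 2253/56.
On [1, 2], g(t) = -2 - 365/112·(t - 1) + 111/56·(t - 1)² + 143/112·(t - 1)³.
With (t - 1) = 3/4: g(7/4) = -20003/7168.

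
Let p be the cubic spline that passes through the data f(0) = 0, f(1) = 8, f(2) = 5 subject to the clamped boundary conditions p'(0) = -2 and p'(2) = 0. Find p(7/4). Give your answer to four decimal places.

5.6680

Write σ_i for p''(x_i). With h_i = 1, 1 and divided differences Δ_i = 8, -3, the continuity of p' gives the tridiagonal system
  1·σ_0 + 4·σ_1 + 1·σ_2 = 6(Δ_1 - Δ_0) = -66
Clamped end conditions give two more equations: 2h_0·σ_0 + h_0·σ_1 = 6(Δ_0 - p'(0)) = 60 and h_1·σ_1 + 2h_1·σ_2 = 6(p'(2) - Δ_1) = 18.
Forward elimination and back-substitution give σ_0 = 95/2, σ_1 = -35, σ_2 = 53/2.
On [1, 2], p(t) = 8 + 17/4·(t - 1) - 35/2·(t - 1)² + 41/4·(t - 1)³.
With (t - 1) = 3/4: p(7/4) = 1451/256.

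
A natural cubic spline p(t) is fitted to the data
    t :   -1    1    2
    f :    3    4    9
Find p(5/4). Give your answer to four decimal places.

5.0039

Let M_i = p''(x_i). Step sizes h_i = 2, 1; slopes of the chords Δ_i = (y_(i+1) - y_i)/h_i = 1/2, 5.
  2·M_0 + 6·M_1 + 1·M_2 = 6(Δ_1 - Δ_0) = 27
Natural end conditions: M_0 = M_2 = 0.
Forward elimination and back-substitution give M_0 = 0, M_1 = 9/2, M_2 = 0.
On [1, 2], p(t) = 4 + 7/2·(t - 1) + 9/4·(t - 1)² - 3/4·(t - 1)³.
With (t - 1) = 1/4: p(5/4) = 1281/256.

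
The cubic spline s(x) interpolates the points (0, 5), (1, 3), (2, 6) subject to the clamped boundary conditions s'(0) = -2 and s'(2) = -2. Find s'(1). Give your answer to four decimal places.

1.7500

Write M_i for s''(x_i). With h_i = 1, 1 and divided differences Δ_i = -2, 3, the continuity of s' gives the tridiagonal system
  1·M_0 + 4·M_1 + 1·M_2 = 6(Δ_1 - Δ_0) = 30
Clamped end conditions give two more equations: 2h_0·M_0 + h_0·M_1 = 6(Δ_0 - s'(0)) = 0 and h_1·M_1 + 2h_1·M_2 = 6(s'(2) - Δ_1) = -30.
Solving: M_0 = -15/2, M_1 = 15, M_2 = -45/2.
On [1, 2], s'(x) = b_1 + 2c_1·(x - 1) + 3d_1·(x - 1)² with b_1 = Δ_1 - h_1(2M_1 + M_2)/6 = 7/4, c_1 = M_1/2 = 15/2, d_1 = (M_2 - M_1)/(6h_1) = -25/4. So s'(1) = 7/4.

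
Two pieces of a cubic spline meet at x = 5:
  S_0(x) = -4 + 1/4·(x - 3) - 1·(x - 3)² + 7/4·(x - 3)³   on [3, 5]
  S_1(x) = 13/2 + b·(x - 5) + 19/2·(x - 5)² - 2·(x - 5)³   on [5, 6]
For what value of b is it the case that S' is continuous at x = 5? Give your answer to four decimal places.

17.2500

S_0'(x) = 1/4 - 2·(x - 3) + 21/4·(x - 3)², so S_0'(5) = 69/4. On the right, S_1'(5) = b, so b = 69/4.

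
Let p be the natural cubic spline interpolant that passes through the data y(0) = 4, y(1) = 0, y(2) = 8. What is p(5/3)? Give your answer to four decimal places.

4.4444

Let σ_i = p''(x_i). Step sizes h_i = 1, 1; slopes of the chords Δ_i = (y_(i+1) - y_i)/h_i = -4, 8.
  1·σ_0 + 4·σ_1 + 1·σ_2 = 6(Δ_1 - Δ_0) = 72
Natural end conditions: σ_0 = σ_2 = 0.
Solving the tridiagonal system: σ_0 = 0, σ_1 = 18, σ_2 = 0.
On [1, 2], p(x) = 0 + 2·(x - 1) + 9·(x - 1)² - 3·(x - 1)³.
With (x - 1) = 2/3: p(5/3) = 40/9.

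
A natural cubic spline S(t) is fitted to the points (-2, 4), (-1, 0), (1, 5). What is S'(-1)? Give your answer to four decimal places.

-1.8333

Put M_i = S'' at the i-th knot. Here h = (1, 2) and Δ = (-4, 5/2), so the interior equations h_(i-1)·M_(i-1) + 2(h_(i-1)+h_i)·M_i + h_i·M_(i+1) = 6(Δ_i − Δ_(i-1)) read
  1·M_0 + 6·M_1 + 2·M_2 = 6(Δ_1 - Δ_0) = 39
Natural end conditions: M_0 = M_2 = 0.
Forward elimination and back-substitution give M_0 = 0, M_1 = 13/2, M_2 = 0.
On [-1, 1], S'(t) = b_1 + 2c_1·(t + 1) + 3d_1·(t + 1)² with b_1 = Δ_1 - h_1(2M_1 + M_2)/6 = -11/6, c_1 = M_1/2 = 13/4, d_1 = (M_2 - M_1)/(6h_1) = -13/24. So S'(-1) = -11/6.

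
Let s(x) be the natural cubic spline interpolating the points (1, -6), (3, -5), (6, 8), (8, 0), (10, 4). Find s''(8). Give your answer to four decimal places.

6.4157

Write M_i for s''(x_i). With h_i = 2, 3, 2, 2 and divided differences Δ_i = 1/2, 13/3, -4, 2, the continuity of s' gives the tridiagonal system
  2·M_0 + 10·M_1 + 3·M_2 = 6(Δ_1 - Δ_0) = 23
  3·M_1 + 10·M_2 + 2·M_3 = 6(Δ_2 - Δ_1) = -50
  2·M_2 + 8·M_3 + 2·M_4 = 6(Δ_3 - Δ_2) = 36
Natural end conditions: M_0 = M_4 = 0.
Forward elimination and back-substitution give M_0 = 0, M_1 = 791/172, M_2 = -659/86, M_3 = 2207/344, M_4 = 0.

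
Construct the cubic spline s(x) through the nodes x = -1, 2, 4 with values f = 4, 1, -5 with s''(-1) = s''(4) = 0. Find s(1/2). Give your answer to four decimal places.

3.1750

Let M_i = s''(x_i). Step sizes h_i = 3, 2; slopes of the chords Δ_i = (y_(i+1) - y_i)/h_i = -1, -3.
  3·M_0 + 10·M_1 + 2·M_2 = 6(Δ_1 - Δ_0) = -12
Natural end conditions: M_0 = M_2 = 0.
Forward elimination and back-substitution give M_0 = 0, M_1 = -6/5, M_2 = 0.
On [-1, 2], s(x) = 4 - 2/5·(x + 1) + 0·(x + 1)² - 1/15·(x + 1)³.
With (x + 1) = 3/2: s(1/2) = 127/40.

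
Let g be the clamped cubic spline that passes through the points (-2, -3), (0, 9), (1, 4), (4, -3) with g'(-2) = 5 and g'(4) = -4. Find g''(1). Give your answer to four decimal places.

With σ_i denoting the second derivative at x_i, h_i = 2, 1, 3, and Δ_i = (y_(i+1) − y_i)/h_i = 6, -5, -7/3:
  2·σ_0 + 6·σ_1 + 1·σ_2 = 6(Δ_1 - Δ_0) = -66
  1·σ_1 + 8·σ_2 + 3·σ_3 = 6(Δ_2 - Δ_1) = 16
Clamped end conditions give two more equations: 2h_0·σ_0 + h_0·σ_1 = 6(Δ_0 - g'(-2)) = 6 and h_2·σ_2 + 2h_2·σ_3 = 6(g'(4) - Δ_2) = -10.
Forward elimination and back-substitution give σ_0 = 188/21, σ_1 = -313/21, σ_2 = 116/21, σ_3 = -31/7.

5.5238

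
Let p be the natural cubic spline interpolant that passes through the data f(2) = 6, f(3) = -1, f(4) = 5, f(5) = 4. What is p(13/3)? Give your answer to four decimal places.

With σ_i denoting the second derivative at x_i, h_i = 1, 1, 1, and Δ_i = (y_(i+1) − y_i)/h_i = -7, 6, -1:
  1·σ_0 + 4·σ_1 + 1·σ_2 = 6(Δ_1 - Δ_0) = 78
  1·σ_1 + 4·σ_2 + 1·σ_3 = 6(Δ_2 - Δ_1) = -42
Natural end conditions: σ_0 = σ_3 = 0.
Forward elimination and back-substitution give σ_0 = 0, σ_1 = 118/5, σ_2 = -82/5, σ_3 = 0.
On [4, 5], p(x) = 5 + 67/15·(x - 4) - 41/5·(x - 4)² + 41/15·(x - 4)³.
With (x - 4) = 1/3: p(13/3) = 460/81.

5.6790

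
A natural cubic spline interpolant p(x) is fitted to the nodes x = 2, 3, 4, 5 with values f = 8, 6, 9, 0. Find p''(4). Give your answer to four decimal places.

-21.2000

With M_i denoting the second derivative at x_i, h_i = 1, 1, 1, and Δ_i = (y_(i+1) − y_i)/h_i = -2, 3, -9:
  1·M_0 + 4·M_1 + 1·M_2 = 6(Δ_1 - Δ_0) = 30
  1·M_1 + 4·M_2 + 1·M_3 = 6(Δ_2 - Δ_1) = -72
Natural end conditions: M_0 = M_3 = 0.
Forward elimination and back-substitution give M_0 = 0, M_1 = 64/5, M_2 = -106/5, M_3 = 0.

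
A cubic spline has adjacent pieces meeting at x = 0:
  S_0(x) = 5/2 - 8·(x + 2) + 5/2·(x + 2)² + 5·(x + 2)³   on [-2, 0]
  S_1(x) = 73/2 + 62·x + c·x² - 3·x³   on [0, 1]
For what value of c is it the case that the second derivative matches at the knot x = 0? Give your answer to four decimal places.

32.5000

S_0''(x) = 5 + 30·(x + 2), so S_0''(0) = 65. On the right, S_1''(0) = 2c, so c = 65/2.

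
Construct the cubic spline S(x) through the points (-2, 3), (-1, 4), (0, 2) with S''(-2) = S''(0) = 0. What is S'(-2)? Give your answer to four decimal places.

1.7500

With M_i denoting the second derivative at x_i, h_i = 1, 1, and Δ_i = (y_(i+1) − y_i)/h_i = 1, -2:
  1·M_0 + 4·M_1 + 1·M_2 = 6(Δ_1 - Δ_0) = -18
Natural end conditions: M_0 = M_2 = 0.
Solving the tridiagonal system: M_0 = 0, M_1 = -9/2, M_2 = 0.
On [-2, -1], S'(x) = b_0 + 2c_0·(x + 2) + 3d_0·(x + 2)² with b_0 = Δ_0 - h_0(2M_0 + M_1)/6 = 7/4, c_0 = M_0/2 = 0, d_0 = (M_1 - M_0)/(6h_0) = -3/4. So S'(-2) = 7/4.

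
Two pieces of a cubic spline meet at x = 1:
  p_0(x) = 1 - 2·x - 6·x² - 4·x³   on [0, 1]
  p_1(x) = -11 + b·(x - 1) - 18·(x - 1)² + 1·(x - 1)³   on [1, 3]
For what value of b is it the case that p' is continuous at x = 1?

p_0'(x) = -2 - 12·x - 12·x², so p_0'(1) = -26. On the right, p_1'(1) = b, so b = -26.

-26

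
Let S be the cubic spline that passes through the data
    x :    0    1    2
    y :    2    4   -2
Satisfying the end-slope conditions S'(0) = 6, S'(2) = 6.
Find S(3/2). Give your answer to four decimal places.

-0.5000

With m_i denoting the second derivative at x_i, h_i = 1, 1, and Δ_i = (y_(i+1) − y_i)/h_i = 2, -6:
  1·m_0 + 4·m_1 + 1·m_2 = 6(Δ_1 - Δ_0) = -48
Clamped end conditions give two more equations: 2h_0·m_0 + h_0·m_1 = 6(Δ_0 - S'(0)) = -24 and h_1·m_1 + 2h_1·m_2 = 6(S'(2) - Δ_1) = 72.
Solving the tridiagonal system: m_0 = 0, m_1 = -24, m_2 = 48.
On [1, 2], S(x) = 4 - 6·(x - 1) - 12·(x - 1)² + 12·(x - 1)³.
With (x - 1) = 1/2: S(3/2) = -1/2.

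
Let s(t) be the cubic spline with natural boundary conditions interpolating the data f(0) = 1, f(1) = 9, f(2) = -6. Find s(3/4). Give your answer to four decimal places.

8.8867

Let M_i = s''(x_i). Step sizes h_i = 1, 1; slopes of the chords Δ_i = (y_(i+1) - y_i)/h_i = 8, -15.
  1·M_0 + 4·M_1 + 1·M_2 = 6(Δ_1 - Δ_0) = -138
Natural end conditions: M_0 = M_2 = 0.
Solving the tridiagonal system: M_0 = 0, M_1 = -69/2, M_2 = 0.
On [0, 1], s(t) = 1 + 55/4·t + 0·t² - 23/4·t³.
With t = 3/4: s(3/4) = 2275/256.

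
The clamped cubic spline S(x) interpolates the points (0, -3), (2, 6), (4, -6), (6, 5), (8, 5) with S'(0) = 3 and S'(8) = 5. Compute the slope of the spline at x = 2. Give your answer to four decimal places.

-1.6964

Write m_i for S''(x_i). With h_i = 2, 2, 2, 2 and divided differences Δ_i = 9/2, -6, 11/2, 0, the continuity of S' gives the tridiagonal system
  2·m_0 + 8·m_1 + 2·m_2 = 6(Δ_1 - Δ_0) = -63
  2·m_1 + 8·m_2 + 2·m_3 = 6(Δ_2 - Δ_1) = 69
  2·m_2 + 8·m_3 + 2·m_4 = 6(Δ_3 - Δ_2) = -33
Clamped end conditions give two more equations: 2h_0·m_0 + h_0·m_1 = 6(Δ_0 - S'(0)) = 9 and h_3·m_3 + 2h_3·m_4 = 6(S'(8) - Δ_3) = 30.
Forward elimination and back-substitution give m_0 = 515/56, m_1 = -389/28, m_2 = 119/8, m_3 = -311/28, m_4 = 731/56.
On [2, 4], S'(x) = b_1 + 2c_1·(x - 2) + 3d_1·(x - 2)² with b_1 = Δ_1 - h_1(2m_1 + m_2)/6 = -95/56, c_1 = m_1/2 = -389/56, d_1 = (m_2 - m_1)/(6h_1) = 537/224. So S'(2) = -95/56.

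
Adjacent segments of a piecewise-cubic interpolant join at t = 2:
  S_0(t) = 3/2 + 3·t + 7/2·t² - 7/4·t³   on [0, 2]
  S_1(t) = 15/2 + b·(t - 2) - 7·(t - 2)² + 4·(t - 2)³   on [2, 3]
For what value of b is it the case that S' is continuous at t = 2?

-4

S_0'(t) = 3 + 7·t - 21/4·t², so S_0'(2) = -4. On the right, S_1'(2) = b, so b = -4.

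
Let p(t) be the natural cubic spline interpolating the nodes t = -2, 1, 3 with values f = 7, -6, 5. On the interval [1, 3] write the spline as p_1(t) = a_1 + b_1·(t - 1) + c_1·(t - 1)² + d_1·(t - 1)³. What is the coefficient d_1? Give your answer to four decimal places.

With σ_i denoting the second derivative at x_i, h_i = 3, 2, and Δ_i = (y_(i+1) − y_i)/h_i = -13/3, 11/2:
  3·σ_0 + 10·σ_1 + 2·σ_2 = 6(Δ_1 - Δ_0) = 59
Natural end conditions: σ_0 = σ_2 = 0.
Forward elimination and back-substitution give σ_0 = 0, σ_1 = 59/10, σ_2 = 0.
On [1, 3], with p_1(t) = a_1 + b_1·(t - 1) + c_1·(t - 1)² + d_1·(t - 1)³: c_1 = σ_1/2 = 59/20, d_1 = (σ_2 - σ_1)/(6h_1) = -59/120, b_1 = Δ_1 - h_1(2σ_1 + σ_2)/6 = 47/30.

-0.4917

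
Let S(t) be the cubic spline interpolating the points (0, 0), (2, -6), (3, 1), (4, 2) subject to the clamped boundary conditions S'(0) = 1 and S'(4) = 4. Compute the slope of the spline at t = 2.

4

Write σ_i for S''(x_i). With h_i = 2, 1, 1 and divided differences Δ_i = -3, 7, 1, the continuity of S' gives the tridiagonal system
  2·σ_0 + 6·σ_1 + 1·σ_2 = 6(Δ_1 - Δ_0) = 60
  1·σ_1 + 4·σ_2 + 1·σ_3 = 6(Δ_2 - Δ_1) = -36
Clamped end conditions give two more equations: 2h_0·σ_0 + h_0·σ_1 = 6(Δ_0 - S'(0)) = -24 and h_2·σ_2 + 2h_2·σ_3 = 6(S'(4) - Δ_2) = 18.
Solving the tridiagonal system: σ_0 = -15, σ_1 = 18, σ_2 = -18, σ_3 = 18.
On [2, 3], S'(t) = b_1 + 2c_1·(t - 2) + 3d_1·(t - 2)² with b_1 = Δ_1 - h_1(2σ_1 + σ_2)/6 = 4, c_1 = σ_1/2 = 9, d_1 = (σ_2 - σ_1)/(6h_1) = -6. So S'(2) = 4.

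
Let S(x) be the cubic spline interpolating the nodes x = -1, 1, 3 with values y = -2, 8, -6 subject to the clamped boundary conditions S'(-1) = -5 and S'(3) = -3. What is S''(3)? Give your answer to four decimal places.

15.5000

Let σ_i = S''(x_i). Step sizes h_i = 2, 2; slopes of the chords Δ_i = (y_(i+1) - y_i)/h_i = 5, -7.
  2·σ_0 + 8·σ_1 + 2·σ_2 = 6(Δ_1 - Δ_0) = -72
Clamped end conditions give two more equations: 2h_0·σ_0 + h_0·σ_1 = 6(Δ_0 - S'(-1)) = 60 and h_1·σ_1 + 2h_1·σ_2 = 6(S'(3) - Δ_1) = 24.
Solving the tridiagonal system: σ_0 = 49/2, σ_1 = -19, σ_2 = 31/2.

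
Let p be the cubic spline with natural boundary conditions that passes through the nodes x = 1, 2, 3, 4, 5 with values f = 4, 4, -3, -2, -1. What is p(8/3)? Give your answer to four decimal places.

Let M_i = p''(x_i). Step sizes h_i = 1, 1, 1, 1; slopes of the chords Δ_i = (y_(i+1) - y_i)/h_i = 0, -7, 1, 1.
  1·M_0 + 4·M_1 + 1·M_2 = 6(Δ_1 - Δ_0) = -42
  1·M_1 + 4·M_2 + 1·M_3 = 6(Δ_2 - Δ_1) = 48
  1·M_2 + 4·M_3 + 1·M_4 = 6(Δ_3 - Δ_2) = 0
Natural end conditions: M_0 = M_4 = 0.
Solving the tridiagonal system: M_0 = 0, M_1 = -411/28, M_2 = 117/7, M_3 = -117/28, M_4 = 0.
On [2, 3], p(x) = 4 - 137/28·(x - 2) - 411/56·(x - 2)² + 293/56·(x - 2)³.
With (x - 2) = 2/3: p(8/3) = -184/189.

-0.9735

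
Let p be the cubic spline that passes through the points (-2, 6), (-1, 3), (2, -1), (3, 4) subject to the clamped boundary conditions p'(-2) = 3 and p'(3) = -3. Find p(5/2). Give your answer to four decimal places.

2.7480

Let M_i = p''(x_i). Step sizes h_i = 1, 3, 1; slopes of the chords Δ_i = (y_(i+1) - y_i)/h_i = -3, -4/3, 5.
  1·M_0 + 8·M_1 + 3·M_2 = 6(Δ_1 - Δ_0) = 10
  3·M_1 + 8·M_2 + 1·M_3 = 6(Δ_2 - Δ_1) = 38
Clamped end conditions give two more equations: 2h_0·M_0 + h_0·M_1 = 6(Δ_0 - p'(-2)) = -36 and h_2·M_2 + 2h_2·M_3 = 6(p'(3) - Δ_2) = -48.
Forward elimination and back-substitution give M_0 = -1150/63, M_1 = 32/63, M_2 = 508/63, M_3 = -1766/63.
On [2, 3], p(x) = -1 + 440/63·(x - 2) + 254/63·(x - 2)² - 379/63·(x - 2)³.
With (x - 2) = 1/2: p(5/2) = 1385/504.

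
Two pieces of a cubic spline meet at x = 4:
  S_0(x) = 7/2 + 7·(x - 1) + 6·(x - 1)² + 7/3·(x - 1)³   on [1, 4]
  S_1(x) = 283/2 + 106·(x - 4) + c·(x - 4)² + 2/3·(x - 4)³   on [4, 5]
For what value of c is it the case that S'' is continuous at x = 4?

S_0''(x) = 12 + 14·(x - 1), so S_0''(4) = 54. On the right, S_1''(4) = 2c, so c = 27.

27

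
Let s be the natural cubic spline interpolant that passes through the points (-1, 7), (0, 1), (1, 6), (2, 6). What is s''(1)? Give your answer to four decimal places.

Put M_i = s'' at the i-th knot. Here h = (1, 1, 1) and Δ = (-6, 5, 0), so the interior equations h_(i-1)·M_(i-1) + 2(h_(i-1)+h_i)·M_i + h_i·M_(i+1) = 6(Δ_i − Δ_(i-1)) read
  1·M_0 + 4·M_1 + 1·M_2 = 6(Δ_1 - Δ_0) = 66
  1·M_1 + 4·M_2 + 1·M_3 = 6(Δ_2 - Δ_1) = -30
Natural end conditions: M_0 = M_3 = 0.
Hence M_0 = 0, M_1 = 98/5, M_2 = -62/5, M_3 = 0.

-12.4000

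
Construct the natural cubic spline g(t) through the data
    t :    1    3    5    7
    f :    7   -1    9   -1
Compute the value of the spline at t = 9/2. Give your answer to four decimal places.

Put M_i = g'' at the i-th knot. Here h = (2, 2, 2) and Δ = (-4, 5, -5), so the interior equations h_(i-1)·M_(i-1) + 2(h_(i-1)+h_i)·M_i + h_i·M_(i+1) = 6(Δ_i − Δ_(i-1)) read
  2·M_0 + 8·M_1 + 2·M_2 = 6(Δ_1 - Δ_0) = 54
  2·M_1 + 8·M_2 + 2·M_3 = 6(Δ_2 - Δ_1) = -60
Natural end conditions: M_0 = M_3 = 0.
Solving the tridiagonal system: M_0 = 0, M_1 = 46/5, M_2 = -49/5, M_3 = 0.
On [3, 5], g(t) = -1 + 32/15·(t - 3) + 23/5·(t - 3)² - 19/12·(t - 3)³.
With (t - 3) = 3/2: g(9/2) = 1153/160.

7.2063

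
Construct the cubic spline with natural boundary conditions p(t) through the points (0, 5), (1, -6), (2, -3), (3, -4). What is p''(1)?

Let M_i = p''(x_i). Step sizes h_i = 1, 1, 1; slopes of the chords Δ_i = (y_(i+1) - y_i)/h_i = -11, 3, -1.
  1·M_0 + 4·M_1 + 1·M_2 = 6(Δ_1 - Δ_0) = 84
  1·M_1 + 4·M_2 + 1·M_3 = 6(Δ_2 - Δ_1) = -24
Natural end conditions: M_0 = M_3 = 0.
Hence M_0 = 0, M_1 = 24, M_2 = -12, M_3 = 0.

24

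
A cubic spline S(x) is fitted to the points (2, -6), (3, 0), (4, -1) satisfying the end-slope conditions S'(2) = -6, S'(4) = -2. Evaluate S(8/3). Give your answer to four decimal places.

Write M_i for S''(x_i). With h_i = 1, 1 and divided differences Δ_i = 6, -1, the continuity of S' gives the tridiagonal system
  1·M_0 + 4·M_1 + 1·M_2 = 6(Δ_1 - Δ_0) = -42
Clamped end conditions give two more equations: 2h_0·M_0 + h_0·M_1 = 6(Δ_0 - S'(2)) = 72 and h_1·M_1 + 2h_1·M_2 = 6(S'(4) - Δ_1) = -6.
Forward elimination and back-substitution give M_0 = 97/2, M_1 = -25, M_2 = 19/2.
On [2, 3], S(x) = -6 - 6·(x - 2) + 97/4·(x - 2)² - 49/4·(x - 2)³.
With (x - 2) = 2/3: S(8/3) = -77/27.

-2.8519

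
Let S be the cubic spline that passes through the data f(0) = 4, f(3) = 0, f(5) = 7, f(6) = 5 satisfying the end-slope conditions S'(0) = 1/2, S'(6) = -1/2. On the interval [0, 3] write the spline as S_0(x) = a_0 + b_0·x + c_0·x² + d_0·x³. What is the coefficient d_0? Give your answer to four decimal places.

0.6179

Put m_i = S'' at the i-th knot. Here h = (3, 2, 1) and Δ = (-4/3, 7/2, -2), so the interior equations h_(i-1)·m_(i-1) + 2(h_(i-1)+h_i)·m_i + h_i·m_(i+1) = 6(Δ_i − Δ_(i-1)) read
  3·m_0 + 10·m_1 + 2·m_2 = 6(Δ_1 - Δ_0) = 29
  2·m_1 + 6·m_2 + 1·m_3 = 6(Δ_2 - Δ_1) = -33
Clamped end conditions give two more equations: 2h_0·m_0 + h_0·m_1 = 6(Δ_0 - S'(0)) = -11 and h_2·m_2 + 2h_2·m_3 = 6(S'(6) - Δ_2) = 9.
Solving: m_0 = -281/57, m_1 = 353/57, m_2 = -517/57, m_3 = 515/57.
On [0, 3], with S_0(x) = a_0 + b_0·x + c_0·x² + d_0·x³: c_0 = m_0/2 = -281/114, d_0 = (m_1 - m_0)/(6h_0) = 317/513, b_0 = Δ_0 - h_0(2m_0 + m_1)/6 = 1/2.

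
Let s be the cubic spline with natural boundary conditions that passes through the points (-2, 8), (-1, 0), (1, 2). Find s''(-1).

9

Write σ_i for s''(x_i). With h_i = 1, 2 and divided differences Δ_i = -8, 1, the continuity of s' gives the tridiagonal system
  1·σ_0 + 6·σ_1 + 2·σ_2 = 6(Δ_1 - Δ_0) = 54
Natural end conditions: σ_0 = σ_2 = 0.
Solving: σ_0 = 0, σ_1 = 9, σ_2 = 0.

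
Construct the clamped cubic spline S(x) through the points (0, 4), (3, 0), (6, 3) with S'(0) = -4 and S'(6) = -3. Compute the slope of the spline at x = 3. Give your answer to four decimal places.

1.5000

With m_i denoting the second derivative at x_i, h_i = 3, 3, and Δ_i = (y_(i+1) − y_i)/h_i = -4/3, 1:
  3·m_0 + 12·m_1 + 3·m_2 = 6(Δ_1 - Δ_0) = 14
Clamped end conditions give two more equations: 2h_0·m_0 + h_0·m_1 = 6(Δ_0 - S'(0)) = 16 and h_1·m_1 + 2h_1·m_2 = 6(S'(6) - Δ_1) = -24.
Solving: m_0 = 5/3, m_1 = 2, m_2 = -5.
On [3, 6], S'(x) = b_1 + 2c_1·(x - 3) + 3d_1·(x - 3)² with b_1 = Δ_1 - h_1(2m_1 + m_2)/6 = 3/2, c_1 = m_1/2 = 1, d_1 = (m_2 - m_1)/(6h_1) = -7/18. So S'(3) = 3/2.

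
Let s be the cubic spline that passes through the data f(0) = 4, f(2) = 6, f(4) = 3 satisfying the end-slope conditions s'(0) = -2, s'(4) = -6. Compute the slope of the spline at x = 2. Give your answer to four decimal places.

1.6250

Put σ_i = s'' at the i-th knot. Here h = (2, 2) and Δ = (1, -3/2), so the interior equations h_(i-1)·σ_(i-1) + 2(h_(i-1)+h_i)·σ_i + h_i·σ_(i+1) = 6(Δ_i − Δ_(i-1)) read
  2·σ_0 + 8·σ_1 + 2·σ_2 = 6(Δ_1 - Δ_0) = -15
Clamped end conditions give two more equations: 2h_0·σ_0 + h_0·σ_1 = 6(Δ_0 - s'(0)) = 18 and h_1·σ_1 + 2h_1·σ_2 = 6(s'(4) - Δ_1) = -27.
Solving: σ_0 = 43/8, σ_1 = -7/4, σ_2 = -47/8.
On [2, 4], s'(x) = b_1 + 2c_1·(x - 2) + 3d_1·(x - 2)² with b_1 = Δ_1 - h_1(2σ_1 + σ_2)/6 = 13/8, c_1 = σ_1/2 = -7/8, d_1 = (σ_2 - σ_1)/(6h_1) = -11/32. So s'(2) = 13/8.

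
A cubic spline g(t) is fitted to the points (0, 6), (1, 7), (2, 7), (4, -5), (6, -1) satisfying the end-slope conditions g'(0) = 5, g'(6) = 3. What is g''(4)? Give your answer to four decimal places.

Put σ_i = g'' at the i-th knot. Here h = (1, 1, 2, 2) and Δ = (1, 0, -6, 2), so the interior equations h_(i-1)·σ_(i-1) + 2(h_(i-1)+h_i)·σ_i + h_i·σ_(i+1) = 6(Δ_i − Δ_(i-1)) read
  1·σ_0 + 4·σ_1 + 1·σ_2 = 6(Δ_1 - Δ_0) = -6
  1·σ_1 + 6·σ_2 + 2·σ_3 = 6(Δ_2 - Δ_1) = -36
  2·σ_2 + 8·σ_3 + 2·σ_4 = 6(Δ_3 - Δ_2) = 48
Clamped end conditions give two more equations: 2h_0·σ_0 + h_0·σ_1 = 6(Δ_0 - g'(0)) = -24 and h_3·σ_3 + 2h_3·σ_4 = 6(g'(6) - Δ_3) = 6.
Forward elimination and back-substitution give σ_0 = -599/42, σ_1 = 95/21, σ_2 = -59/6, σ_3 = 194/21, σ_4 = -131/42.

9.2381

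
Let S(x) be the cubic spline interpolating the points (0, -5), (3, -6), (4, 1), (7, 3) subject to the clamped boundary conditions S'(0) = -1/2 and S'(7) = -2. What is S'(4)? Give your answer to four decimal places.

6.3364

Let M_i = S''(x_i). Step sizes h_i = 3, 1, 3; slopes of the chords Δ_i = (y_(i+1) - y_i)/h_i = -1/3, 7, 2/3.
  3·M_0 + 8·M_1 + 1·M_2 = 6(Δ_1 - Δ_0) = 44
  1·M_1 + 8·M_2 + 3·M_3 = 6(Δ_2 - Δ_1) = -38
Clamped end conditions give two more equations: 2h_0·M_0 + h_0·M_1 = 6(Δ_0 - S'(0)) = 1 and h_2·M_2 + 2h_2·M_3 = 6(S'(7) - Δ_2) = -16.
Solving: M_0 = -598/165, M_1 = 417/55, M_2 = -318/55, M_3 = 37/165.
On [4, 7], S'(x) = b_2 + 2c_2·(x - 4) + 3d_2·(x - 4)² with b_2 = Δ_2 - h_2(2M_2 + M_3)/6 = 697/110, c_2 = M_2/2 = -159/55, d_2 = (M_3 - M_2)/(6h_2) = 991/2970. So S'(4) = 697/110.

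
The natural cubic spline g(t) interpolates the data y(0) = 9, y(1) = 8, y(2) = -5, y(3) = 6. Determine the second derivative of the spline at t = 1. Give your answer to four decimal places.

-28.8000

Let σ_i = g''(x_i). Step sizes h_i = 1, 1, 1; slopes of the chords Δ_i = (y_(i+1) - y_i)/h_i = -1, -13, 11.
  1·σ_0 + 4·σ_1 + 1·σ_2 = 6(Δ_1 - Δ_0) = -72
  1·σ_1 + 4·σ_2 + 1·σ_3 = 6(Δ_2 - Δ_1) = 144
Natural end conditions: σ_0 = σ_3 = 0.
Hence σ_0 = 0, σ_1 = -144/5, σ_2 = 216/5, σ_3 = 0.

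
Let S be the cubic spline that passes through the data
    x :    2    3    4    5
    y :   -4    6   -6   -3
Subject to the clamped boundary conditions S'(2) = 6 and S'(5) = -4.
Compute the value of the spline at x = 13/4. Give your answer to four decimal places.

4.1406

Let σ_i = S''(x_i). Step sizes h_i = 1, 1, 1; slopes of the chords Δ_i = (y_(i+1) - y_i)/h_i = 10, -12, 3.
  1·σ_0 + 4·σ_1 + 1·σ_2 = 6(Δ_1 - Δ_0) = -132
  1·σ_1 + 4·σ_2 + 1·σ_3 = 6(Δ_2 - Δ_1) = 90
Clamped end conditions give two more equations: 2h_0·σ_0 + h_0·σ_1 = 6(Δ_0 - S'(2)) = 24 and h_2·σ_2 + 2h_2·σ_3 = 6(S'(5) - Δ_2) = -42.
Solving the tridiagonal system: σ_0 = 118/3, σ_1 = -164/3, σ_2 = 142/3, σ_3 = -134/3.
On [3, 4], S(x) = 6 - 5/3·(x - 3) - 82/3·(x - 3)² + 17·(x - 3)³.
With (x - 3) = 1/4: S(13/4) = 265/64.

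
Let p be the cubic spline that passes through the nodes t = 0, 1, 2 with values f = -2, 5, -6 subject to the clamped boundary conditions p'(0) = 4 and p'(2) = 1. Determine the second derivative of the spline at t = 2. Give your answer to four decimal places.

61.5000

Let M_i = p''(x_i). Step sizes h_i = 1, 1; slopes of the chords Δ_i = (y_(i+1) - y_i)/h_i = 7, -11.
  1·M_0 + 4·M_1 + 1·M_2 = 6(Δ_1 - Δ_0) = -108
Clamped end conditions give two more equations: 2h_0·M_0 + h_0·M_1 = 6(Δ_0 - p'(0)) = 18 and h_1·M_1 + 2h_1·M_2 = 6(p'(2) - Δ_1) = 72.
Forward elimination and back-substitution give M_0 = 69/2, M_1 = -51, M_2 = 123/2.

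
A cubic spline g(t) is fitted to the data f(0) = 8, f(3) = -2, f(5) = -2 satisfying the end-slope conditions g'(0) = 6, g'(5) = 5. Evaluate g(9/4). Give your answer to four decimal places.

2.3891

Let M_i = g''(x_i). Step sizes h_i = 3, 2; slopes of the chords Δ_i = (y_(i+1) - y_i)/h_i = -10/3, 0.
  3·M_0 + 10·M_1 + 2·M_2 = 6(Δ_1 - Δ_0) = 20
Clamped end conditions give two more equations: 2h_0·M_0 + h_0·M_1 = 6(Δ_0 - g'(0)) = -56 and h_1·M_1 + 2h_1·M_2 = 6(g'(5) - Δ_1) = 30.
Forward elimination and back-substitution give M_0 = -173/15, M_1 = 22/5, M_2 = 53/10.
On [0, 3], g(t) = 8 + 6·t - 173/30·t² + 239/270·t³.
With t = 9/4: g(9/4) = 1529/640.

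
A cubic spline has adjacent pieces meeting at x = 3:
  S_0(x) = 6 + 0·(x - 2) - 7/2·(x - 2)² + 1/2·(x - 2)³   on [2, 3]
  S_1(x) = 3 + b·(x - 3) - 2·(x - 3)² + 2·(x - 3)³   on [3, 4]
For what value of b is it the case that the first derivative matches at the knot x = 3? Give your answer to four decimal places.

S_0'(x) = 0 - 7·(x - 2) + 3/2·(x - 2)², so S_0'(3) = -11/2. On the right, S_1'(3) = b, so b = -11/2.

-5.5000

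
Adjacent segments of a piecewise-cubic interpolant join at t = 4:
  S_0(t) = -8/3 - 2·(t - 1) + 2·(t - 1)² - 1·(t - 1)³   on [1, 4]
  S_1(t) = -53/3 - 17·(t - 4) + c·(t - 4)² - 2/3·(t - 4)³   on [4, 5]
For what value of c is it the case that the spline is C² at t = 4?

-7

S_0''(t) = 4 - 6·(t - 1), so S_0''(4) = -14. On the right, S_1''(4) = 2c, so c = -7.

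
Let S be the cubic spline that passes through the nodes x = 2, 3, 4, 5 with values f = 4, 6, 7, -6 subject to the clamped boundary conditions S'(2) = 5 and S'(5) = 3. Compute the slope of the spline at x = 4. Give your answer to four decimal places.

-10.6667

Write M_i for S''(x_i). With h_i = 1, 1, 1 and divided differences Δ_i = 2, 1, -13, the continuity of S' gives the tridiagonal system
  1·M_0 + 4·M_1 + 1·M_2 = 6(Δ_1 - Δ_0) = -6
  1·M_1 + 4·M_2 + 1·M_3 = 6(Δ_2 - Δ_1) = -84
Clamped end conditions give two more equations: 2h_0·M_0 + h_0·M_1 = 6(Δ_0 - S'(2)) = -18 and h_2·M_2 + 2h_2·M_3 = 6(S'(5) - Δ_2) = 96.
Solving: M_0 = -46/3, M_1 = 38/3, M_2 = -124/3, M_3 = 206/3.
On [4, 5], S'(x) = b_2 + 2c_2·(x - 4) + 3d_2·(x - 4)² with b_2 = Δ_2 - h_2(2M_2 + M_3)/6 = -32/3, c_2 = M_2/2 = -62/3, d_2 = (M_3 - M_2)/(6h_2) = 55/3. So S'(4) = -32/3.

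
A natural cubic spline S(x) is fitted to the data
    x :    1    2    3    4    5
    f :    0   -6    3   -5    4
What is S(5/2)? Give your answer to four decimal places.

-0.8973

Let M_i = S''(x_i). Step sizes h_i = 1, 1, 1, 1; slopes of the chords Δ_i = (y_(i+1) - y_i)/h_i = -6, 9, -8, 9.
  1·M_0 + 4·M_1 + 1·M_2 = 6(Δ_1 - Δ_0) = 90
  1·M_1 + 4·M_2 + 1·M_3 = 6(Δ_2 - Δ_1) = -102
  1·M_2 + 4·M_3 + 1·M_4 = 6(Δ_3 - Δ_2) = 102
Natural end conditions: M_0 = M_4 = 0.
Solving: M_0 = 0, M_1 = 465/14, M_2 = -300/7, M_3 = 507/14, M_4 = 0.
On [2, 3], S(x) = -6 + 71/14·(x - 2) + 465/28·(x - 2)² - 355/28·(x - 2)³.
With (x - 2) = 1/2: S(5/2) = -201/224.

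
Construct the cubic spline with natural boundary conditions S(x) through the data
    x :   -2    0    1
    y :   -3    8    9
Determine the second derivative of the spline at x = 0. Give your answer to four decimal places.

-4.5000

Let M_i = S''(x_i). Step sizes h_i = 2, 1; slopes of the chords Δ_i = (y_(i+1) - y_i)/h_i = 11/2, 1.
  2·M_0 + 6·M_1 + 1·M_2 = 6(Δ_1 - Δ_0) = -27
Natural end conditions: M_0 = M_2 = 0.
Solving the tridiagonal system: M_0 = 0, M_1 = -9/2, M_2 = 0.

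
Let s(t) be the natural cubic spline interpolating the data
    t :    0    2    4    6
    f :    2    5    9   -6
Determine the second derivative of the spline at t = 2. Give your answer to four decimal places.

Let M_i = s''(x_i). Step sizes h_i = 2, 2, 2; slopes of the chords Δ_i = (y_(i+1) - y_i)/h_i = 3/2, 2, -15/2.
  2·M_0 + 8·M_1 + 2·M_2 = 6(Δ_1 - Δ_0) = 3
  2·M_1 + 8·M_2 + 2·M_3 = 6(Δ_2 - Δ_1) = -57
Natural end conditions: M_0 = M_3 = 0.
Forward elimination and back-substitution give M_0 = 0, M_1 = 23/10, M_2 = -77/10, M_3 = 0.

2.3000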